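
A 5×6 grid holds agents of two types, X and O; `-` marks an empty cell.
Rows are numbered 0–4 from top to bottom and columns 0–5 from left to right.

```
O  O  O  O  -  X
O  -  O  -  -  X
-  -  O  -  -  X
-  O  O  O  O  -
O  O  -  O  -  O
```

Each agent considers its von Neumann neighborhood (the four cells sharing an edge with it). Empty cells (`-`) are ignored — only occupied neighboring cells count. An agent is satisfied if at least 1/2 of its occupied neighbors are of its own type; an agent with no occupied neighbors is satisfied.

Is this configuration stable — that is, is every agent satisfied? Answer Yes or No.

Yes

Row 0: (0,0)O 2/2 ok · (0,1)O 2/2 ok · (0,2)O 3/3 ok · (0,3)O 1/1 ok · (0,5)X 1/1 ok
Row 1: (1,0)O 1/1 ok · (1,2)O 2/2 ok · (1,5)X 2/2 ok
Row 2: (2,2)O 2/2 ok · (2,5)X 1/1 ok
Row 3: (3,1)O 2/2 ok · (3,2)O 3/3 ok · (3,3)O 3/3 ok · (3,4)O 1/1 ok
Row 4: (4,0)O 1/1 ok · (4,1)O 2/2 ok · (4,3)O 1/1 ok · (4,5)O 0/0 ok
All meet the threshold, so the configuration is stable.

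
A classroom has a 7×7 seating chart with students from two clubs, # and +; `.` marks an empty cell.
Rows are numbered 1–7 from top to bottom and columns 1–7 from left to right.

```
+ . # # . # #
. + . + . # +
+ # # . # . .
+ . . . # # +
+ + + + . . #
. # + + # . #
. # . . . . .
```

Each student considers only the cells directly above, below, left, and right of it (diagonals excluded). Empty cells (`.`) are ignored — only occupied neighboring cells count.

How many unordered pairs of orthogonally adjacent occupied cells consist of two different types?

Scan each occupied cell's neighbors to the right and below so each pair is counted once.
Row 1: #(1,3)–#(1,4)= #(1,4)–+(2,4)≠ #(1,6)–#(1,7)= #(1,6)–#(2,6)= #(1,7)–+(2,7)≠  → 2/5 unlike.
Row 2: +(2,2)–#(3,2)≠ #(2,6)–+(2,7)≠  → 2/2 unlike.
Row 3: +(3,1)–#(3,2)≠ +(3,1)–+(4,1)= #(3,2)–#(3,3)= #(3,5)–#(4,5)=  → 1/4 unlike.
Row 4: +(4,1)–+(5,1)= #(4,5)–#(4,6)= #(4,6)–+(4,7)≠ +(4,7)–#(5,7)≠  → 2/4 unlike.
Row 5: +(5,1)–+(5,2)= +(5,2)–+(5,3)= +(5,2)–#(6,2)≠ +(5,3)–+(5,4)= +(5,3)–+(6,3)= +(5,4)–+(6,4)= #(5,7)–#(6,7)=  → 1/7 unlike.
Row 6: #(6,2)–+(6,3)≠ #(6,2)–#(7,2)= +(6,3)–+(6,4)= +(6,4)–#(6,5)≠  → 2/4 unlike.
Total adjacent occupied pairs: 26; unlike-type pairs: 10.

10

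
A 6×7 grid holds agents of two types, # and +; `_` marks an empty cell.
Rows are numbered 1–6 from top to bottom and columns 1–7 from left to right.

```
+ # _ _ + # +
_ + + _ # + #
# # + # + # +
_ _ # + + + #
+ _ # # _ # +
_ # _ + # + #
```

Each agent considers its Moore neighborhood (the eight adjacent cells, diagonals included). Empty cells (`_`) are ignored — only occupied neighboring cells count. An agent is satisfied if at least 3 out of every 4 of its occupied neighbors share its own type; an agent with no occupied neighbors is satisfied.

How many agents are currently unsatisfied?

(1,1)+ 1/2 ✗
(1,2)# 0/3 ✗
(1,5)+ 1/3 ✗
(1,6)# 2/5 ✗
(1,7)+ 1/3 ✗
(2,2)+ 3/6 ✗
(2,3)+ 2/5 ✗
(2,5)# 3/6 ✗
(2,6)+ 4/8 ✗
(2,7)# 2/5 ✗
(3,1)# 1/2 ✗
(3,2)# 2/5 ✗
(3,3)+ 3/6 ✗
(3,4)# 2/7 ✗
(3,5)+ 4/7 ✗
(3,6)# 3/8 ✗
(3,7)+ 2/5 ✗
(4,3)# 4/6 ✗
(4,4)+ 3/7 ✗
(4,5)+ 3/7 ✗
(4,6)+ 4/7 ✗
(4,7)# 2/5 ✗
(5,1)+ 0/1 ✗
(5,3)# 3/5 ✗
(5,4)# 3/6 ✗
(5,6)# 3/7 ✗
(5,7)+ 2/5 ✗
(6,2)# 1/2 ✗
(6,4)+ 0/3 ✗
(6,5)# 2/4 ✗
(6,6)+ 1/4 ✗
(6,7)# 1/3 ✗
Unsatisfied: (1,1), (1,2), (1,5), (1,6), (1,7), (2,2), (2,3), (2,5), (2,6), (2,7), (3,1), (3,2), (3,3), (3,4), (3,5), (3,6), (3,7), (4,3), (4,4), (4,5), (4,6), (4,7), (5,1), (5,3), (5,4), (5,6), (5,7), (6,2), (6,4), (6,5), (6,6), (6,7) — 32 in total.

32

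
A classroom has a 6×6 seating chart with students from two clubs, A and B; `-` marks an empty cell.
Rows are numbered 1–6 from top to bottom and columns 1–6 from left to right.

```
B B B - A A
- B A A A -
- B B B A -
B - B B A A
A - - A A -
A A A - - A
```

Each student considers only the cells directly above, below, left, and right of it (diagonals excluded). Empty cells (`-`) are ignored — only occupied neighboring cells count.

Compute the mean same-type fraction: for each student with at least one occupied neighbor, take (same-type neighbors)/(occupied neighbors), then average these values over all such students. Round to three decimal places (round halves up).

0.760

Row 1: (1,1)B 1/1 · (1,2)B 3/3 · (1,3)B 1/2 · (1,5)A 2/2 · (1,6)A 1/1
Row 2: (2,2)B 2/3 · (2,3)A 1/4 · (2,4)A 2/3 · (2,5)A 3/3
Row 3: (3,2)B 2/2 · (3,3)B 3/4 · (3,4)B 2/4 · (3,5)A 2/3
Row 4: (4,1)B 0/1 · (4,3)B 2/2 · (4,4)B 2/4 · (4,5)A 3/4 · (4,6)A 1/1
Row 5: (5,1)A 1/2 · (5,4)A 1/2 · (5,5)A 2/2
Row 6: (6,1)A 2/2 · (6,2)A 2/2 · (6,3)A 1/1 · (6,6)A — no occupied neighbors
Sum over 24 students: 1/1 + 3/3 + 1/2 + 2/2 + 1/1 + 2/3 + 1/4 + 2/3 + 3/3 + 2/2 + 3/4 + 2/4 + 2/3 + 0/1 + 2/2 + 2/4 + 3/4 + 1/1 + 1/2 + 1/2 + 2/2 + 2/2 + 2/2 + 1/1 = 73/4; mean = 73/4 ÷ 24 = 73/96 = 0.760416… → 0.760.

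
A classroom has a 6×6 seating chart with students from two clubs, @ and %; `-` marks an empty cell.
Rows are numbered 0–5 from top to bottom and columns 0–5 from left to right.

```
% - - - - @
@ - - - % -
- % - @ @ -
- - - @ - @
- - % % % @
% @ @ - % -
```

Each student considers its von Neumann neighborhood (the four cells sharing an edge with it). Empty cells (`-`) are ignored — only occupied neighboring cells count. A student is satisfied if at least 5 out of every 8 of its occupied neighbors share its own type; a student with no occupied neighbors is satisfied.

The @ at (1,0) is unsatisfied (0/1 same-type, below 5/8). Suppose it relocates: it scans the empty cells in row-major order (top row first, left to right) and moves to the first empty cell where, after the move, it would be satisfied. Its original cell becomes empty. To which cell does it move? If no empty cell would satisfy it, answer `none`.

Vacating (1,0). Empty cells in order:
  (0,1): 0/1 same-type → still unsatisfied.
  (0,2): 0/0 same-type → satisfied — stop here.

(0,2)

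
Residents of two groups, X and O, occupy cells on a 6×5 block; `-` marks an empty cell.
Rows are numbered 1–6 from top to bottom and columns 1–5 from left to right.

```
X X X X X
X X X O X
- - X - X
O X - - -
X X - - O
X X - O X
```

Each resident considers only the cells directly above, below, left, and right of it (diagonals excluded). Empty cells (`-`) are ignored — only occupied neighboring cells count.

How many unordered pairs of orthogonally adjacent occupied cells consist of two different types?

7

Scan each occupied cell's neighbors to the right and below so each pair is counted once.
From row 1: 1 unlike of 9 pairs (running 1/9).
From row 2: 2 unlike of 6 pairs (running 3/15).
From row 4: 2 unlike of 3 pairs (running 5/18).
From row 5: 1 unlike of 4 pairs (running 6/22).
From row 6: 1 unlike of 2 pairs (running 7/24).
Total adjacent occupied pairs: 24; unlike-type pairs: 7.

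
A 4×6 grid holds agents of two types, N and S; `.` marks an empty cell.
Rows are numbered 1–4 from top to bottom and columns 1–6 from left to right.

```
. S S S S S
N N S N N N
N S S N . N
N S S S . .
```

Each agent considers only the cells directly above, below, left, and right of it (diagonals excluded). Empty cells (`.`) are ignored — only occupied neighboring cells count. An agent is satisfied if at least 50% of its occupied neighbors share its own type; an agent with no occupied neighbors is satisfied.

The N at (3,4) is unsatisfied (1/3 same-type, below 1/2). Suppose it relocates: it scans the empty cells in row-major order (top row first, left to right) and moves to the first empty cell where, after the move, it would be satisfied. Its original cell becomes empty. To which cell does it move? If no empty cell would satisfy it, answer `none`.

(1,1)

Vacating (3,4). Empty cells in order:
  (1,1): 1/2 same-type → satisfied — stop here.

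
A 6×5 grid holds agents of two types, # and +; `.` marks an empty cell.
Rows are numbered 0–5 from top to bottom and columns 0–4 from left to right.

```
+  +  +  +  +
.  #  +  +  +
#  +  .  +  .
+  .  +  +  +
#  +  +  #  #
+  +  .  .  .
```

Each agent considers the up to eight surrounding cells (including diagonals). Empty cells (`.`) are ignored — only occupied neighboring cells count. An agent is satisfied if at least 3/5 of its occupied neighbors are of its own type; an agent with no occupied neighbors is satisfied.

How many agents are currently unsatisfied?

Row 0: (0,0)+ 1/2 ✗ · (0,1)+ 3/4 ✓ · (0,2)+ 4/5 ✓ · (0,3)+ 5/5 ✓ · (0,4)+ 3/3 ✓
Row 1: (1,1)# 1/6 ✗ · (1,2)+ 6/7 ✓ · (1,3)+ 6/6 ✓ · (1,4)+ 4/4 ✓
Row 2: (2,0)# 1/3 ✗ · (2,1)+ 3/5 ✓ · (2,3)+ 6/6 ✓
Row 3: (3,0)+ 2/4 ✗ · (3,2)+ 5/6 ✓ · (3,3)+ 4/6 ✓ · (3,4)+ 2/4 ✗
Row 4: (4,0)# 0/4 ✗ · (4,1)+ 5/6 ✓ · (4,2)+ 4/5 ✓ · (4,3)# 1/5 ✗ · (4,4)# 1/3 ✗
Row 5: (5,0)+ 2/3 ✓ · (5,1)+ 3/4 ✓
Unsatisfied: (0,0), (1,1), (2,0), (3,0), (3,4), (4,0), (4,3), (4,4) — 8 in total.

8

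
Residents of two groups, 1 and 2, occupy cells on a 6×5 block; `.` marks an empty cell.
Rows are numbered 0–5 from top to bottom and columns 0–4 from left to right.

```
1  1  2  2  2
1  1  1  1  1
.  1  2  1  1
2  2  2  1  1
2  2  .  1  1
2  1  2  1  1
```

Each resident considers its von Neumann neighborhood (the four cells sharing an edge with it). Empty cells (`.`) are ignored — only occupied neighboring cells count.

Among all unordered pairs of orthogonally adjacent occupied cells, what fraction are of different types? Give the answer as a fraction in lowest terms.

13/42

Scan each occupied cell's neighbors to the right and below so each pair is counted once.
From row 0: 4 unlike of 9 pairs (running 4/9).
From row 1: 1 unlike of 8 pairs (running 5/17).
From row 2: 3 unlike of 7 pairs (running 8/24).
From row 3: 1 unlike of 8 pairs (running 9/32).
From row 4: 1 unlike of 6 pairs (running 10/38).
From row 5: 3 unlike of 4 pairs (running 13/42).
Total adjacent occupied pairs: 42; unlike-type pairs: 13.
13/42 is already in lowest terms.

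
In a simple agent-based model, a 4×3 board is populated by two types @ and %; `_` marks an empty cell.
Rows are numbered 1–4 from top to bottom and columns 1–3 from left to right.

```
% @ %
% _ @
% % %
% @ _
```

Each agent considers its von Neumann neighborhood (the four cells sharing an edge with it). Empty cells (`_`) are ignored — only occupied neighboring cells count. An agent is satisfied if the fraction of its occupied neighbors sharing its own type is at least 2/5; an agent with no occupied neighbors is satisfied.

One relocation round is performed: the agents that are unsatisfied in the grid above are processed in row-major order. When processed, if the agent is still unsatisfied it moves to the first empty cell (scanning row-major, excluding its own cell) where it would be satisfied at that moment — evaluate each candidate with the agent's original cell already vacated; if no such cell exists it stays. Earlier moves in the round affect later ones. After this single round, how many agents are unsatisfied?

2

Initially unsatisfied (in order): (1,2), (1,3), (2,3), (4,2).
  (1,2) → (4,3).
  (1,3) → (1,2).
  (2,3): no empty cell satisfies it; stays.
  (4,2) → (1,3).
Resulting grid:
% % @
% _ @
% % %
% _ @
Unsatisfied now: (3,3), (4,3).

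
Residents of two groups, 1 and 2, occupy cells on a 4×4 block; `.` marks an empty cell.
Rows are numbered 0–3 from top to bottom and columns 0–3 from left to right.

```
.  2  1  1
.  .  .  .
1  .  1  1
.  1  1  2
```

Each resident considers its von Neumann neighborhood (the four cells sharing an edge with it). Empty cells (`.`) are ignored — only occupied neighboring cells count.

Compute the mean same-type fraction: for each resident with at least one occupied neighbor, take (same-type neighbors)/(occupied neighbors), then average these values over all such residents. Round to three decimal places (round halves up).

0.583

Row 0: (0,1)2 0/1 · (0,2)1 1/2 · (0,3)1 1/1
Row 2: (2,0)1 — no occupied neighbors · (2,2)1 2/2 · (2,3)1 1/2
Row 3: (3,1)1 1/1 · (3,2)1 2/3 · (3,3)2 0/2
Sum over 8 residents: 0/1 + 1/2 + 1/1 + 2/2 + 1/2 + 1/1 + 2/3 + 0/2 = 14/3; mean = 14/3 ÷ 8 = 7/12 = 0.583333… → 0.583.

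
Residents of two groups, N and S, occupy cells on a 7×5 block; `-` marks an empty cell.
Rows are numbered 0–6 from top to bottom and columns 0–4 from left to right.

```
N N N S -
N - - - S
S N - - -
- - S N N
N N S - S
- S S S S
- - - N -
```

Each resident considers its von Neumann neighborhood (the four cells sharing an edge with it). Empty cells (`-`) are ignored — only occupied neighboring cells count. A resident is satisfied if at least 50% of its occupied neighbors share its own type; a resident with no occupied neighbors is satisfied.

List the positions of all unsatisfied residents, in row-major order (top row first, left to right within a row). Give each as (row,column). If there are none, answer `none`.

(0,3), (2,0), (2,1), (4,1), (6,3)

Row 0: (0,0)N 2/2 ok · (0,1)N 2/2 ok · (0,2)N 1/2 ok · (0,3)S 0/1 unhappy
Row 1: (1,0)N 1/2 ok · (1,4)S 0/0 ok
Row 2: (2,0)S 0/2 unhappy · (2,1)N 0/1 unhappy
Row 3: (3,2)S 1/2 ok · (3,3)N 1/2 ok · (3,4)N 1/2 ok
Row 4: (4,0)N 1/1 ok · (4,1)N 1/3 unhappy · (4,2)S 2/3 ok · (4,4)S 1/2 ok
Row 5: (5,1)S 1/2 ok · (5,2)S 3/3 ok · (5,3)S 2/3 ok · (5,4)S 2/2 ok
Row 6: (6,3)N 0/1 unhappy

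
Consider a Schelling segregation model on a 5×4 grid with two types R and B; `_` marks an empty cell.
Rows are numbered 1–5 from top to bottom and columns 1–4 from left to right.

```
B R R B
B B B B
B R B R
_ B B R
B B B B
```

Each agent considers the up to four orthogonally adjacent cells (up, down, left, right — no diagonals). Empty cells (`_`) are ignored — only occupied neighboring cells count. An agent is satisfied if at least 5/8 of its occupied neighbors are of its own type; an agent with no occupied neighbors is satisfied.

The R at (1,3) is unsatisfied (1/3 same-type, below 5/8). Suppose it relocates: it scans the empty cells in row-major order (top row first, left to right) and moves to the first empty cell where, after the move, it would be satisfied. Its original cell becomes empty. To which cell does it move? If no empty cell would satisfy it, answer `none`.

Vacating (1,3). Empty cells in order:
  (4,1): 0/3 same-type → still unsatisfied.

none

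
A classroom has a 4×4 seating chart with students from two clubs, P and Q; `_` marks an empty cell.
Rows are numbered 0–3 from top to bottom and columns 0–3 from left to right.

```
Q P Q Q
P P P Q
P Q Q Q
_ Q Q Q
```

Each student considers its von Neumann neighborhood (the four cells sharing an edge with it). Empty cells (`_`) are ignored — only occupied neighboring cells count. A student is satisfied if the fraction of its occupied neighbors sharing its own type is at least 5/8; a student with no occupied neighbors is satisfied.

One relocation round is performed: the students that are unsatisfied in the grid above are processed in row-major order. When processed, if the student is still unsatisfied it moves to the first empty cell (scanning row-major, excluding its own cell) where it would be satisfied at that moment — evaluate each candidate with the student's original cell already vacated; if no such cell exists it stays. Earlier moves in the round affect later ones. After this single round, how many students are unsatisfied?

Initially unsatisfied (in order): (0,0), (0,1), (0,2), (1,2), (2,0), (2,1).
  (0,0): no empty cell satisfies it; stays.
  (0,1): no empty cell satisfies it; stays.
  (0,2): no empty cell satisfies it; stays.
  (1,2): no empty cell satisfies it; stays.
  (2,0): no empty cell satisfies it; stays.
  (2,1): no empty cell satisfies it; stays.
Resulting grid:
Q P Q Q
P P P Q
P Q Q Q
_ Q Q Q
Unsatisfied now: (0,0), (0,1), (0,2), (1,2), (2,0), (2,1).

6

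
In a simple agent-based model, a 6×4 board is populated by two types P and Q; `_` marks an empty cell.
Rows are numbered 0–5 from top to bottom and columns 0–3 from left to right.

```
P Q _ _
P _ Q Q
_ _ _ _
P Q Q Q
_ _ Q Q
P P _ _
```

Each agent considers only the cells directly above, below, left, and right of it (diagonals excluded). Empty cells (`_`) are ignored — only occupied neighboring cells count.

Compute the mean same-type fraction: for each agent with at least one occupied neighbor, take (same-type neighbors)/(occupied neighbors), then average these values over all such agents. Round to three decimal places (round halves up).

Row 0: (0,0)P 1/2 · (0,1)Q 0/1
Row 1: (1,0)P 1/1 · (1,2)Q 1/1 · (1,3)Q 1/1
Row 3: (3,0)P 0/1 · (3,1)Q 1/2 · (3,2)Q 3/3 · (3,3)Q 2/2
Row 4: (4,2)Q 2/2 · (4,3)Q 2/2
Row 5: (5,0)P 1/1 · (5,1)P 1/1
Sum over 13 agents: 1/2 + 0/1 + 1/1 + 1/1 + 1/1 + 0/1 + 1/2 + 3/3 + 2/2 + 2/2 + 2/2 + 1/1 + 1/1 = 10; mean = 10 ÷ 13 = 10/13 = 0.769230… → 0.769.

0.769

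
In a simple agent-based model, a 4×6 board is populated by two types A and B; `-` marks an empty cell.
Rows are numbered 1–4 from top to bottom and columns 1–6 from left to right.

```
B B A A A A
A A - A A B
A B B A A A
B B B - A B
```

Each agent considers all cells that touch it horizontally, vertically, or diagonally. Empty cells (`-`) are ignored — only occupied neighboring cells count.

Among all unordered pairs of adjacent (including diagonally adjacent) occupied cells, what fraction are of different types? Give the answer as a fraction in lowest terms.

Scan each occupied cell's neighbors to the right and below (and the two forward diagonals) so each pair is counted once.
Row 1: B(1,1)–B(1,2)= B(1,1)–A(2,1)≠ B(1,1)–A(2,2)≠ B(1,2)–A(1,3)≠ B(1,2)–A(2,2)≠ B(1,2)–A(2,1)≠ A(1,3)–A(1,4)= A(1,3)–A(2,4)= A(1,3)–A(2,2)= A(1,4)–A(1,5)= A(1,4)–A(2,4)= A(1,4)–A(2,5)= A(1,5)–A(1,6)= A(1,5)–A(2,5)= A(1,5)–B(2,6)≠ A(1,5)–A(2,4)= A(1,6)–B(2,6)≠ A(1,6)–A(2,5)=  → 7/18 unlike.
Row 2: A(2,1)–A(2,2)= A(2,1)–A(3,1)= A(2,1)–B(3,2)≠ A(2,2)–B(3,2)≠ A(2,2)–B(3,3)≠ A(2,2)–A(3,1)= A(2,4)–A(2,5)= A(2,4)–A(3,4)= A(2,4)–A(3,5)= A(2,4)–B(3,3)≠ A(2,5)–B(2,6)≠ A(2,5)–A(3,5)= A(2,5)–A(3,6)= A(2,5)–A(3,4)= B(2,6)–A(3,6)≠ B(2,6)–A(3,5)≠  → 7/16 unlike.
Row 3: A(3,1)–B(3,2)≠ A(3,1)–B(4,1)≠ A(3,1)–B(4,2)≠ B(3,2)–B(3,3)= B(3,2)–B(4,2)= B(3,2)–B(4,3)= B(3,2)–B(4,1)= B(3,3)–A(3,4)≠ B(3,3)–B(4,3)= B(3,3)–B(4,2)= A(3,4)–A(3,5)= A(3,4)–A(4,5)= A(3,4)–B(4,3)≠ A(3,5)–A(3,6)= A(3,5)–A(4,5)= A(3,5)–B(4,6)≠ A(3,6)–B(4,6)≠ A(3,6)–A(4,5)=  → 7/18 unlike.
Row 4: B(4,1)–B(4,2)= B(4,2)–B(4,3)= A(4,5)–B(4,6)≠  → 1/3 unlike.
Total adjacent occupied pairs: 55; unlike-type pairs: 22.
22/55 reduces to 2/5.

2/5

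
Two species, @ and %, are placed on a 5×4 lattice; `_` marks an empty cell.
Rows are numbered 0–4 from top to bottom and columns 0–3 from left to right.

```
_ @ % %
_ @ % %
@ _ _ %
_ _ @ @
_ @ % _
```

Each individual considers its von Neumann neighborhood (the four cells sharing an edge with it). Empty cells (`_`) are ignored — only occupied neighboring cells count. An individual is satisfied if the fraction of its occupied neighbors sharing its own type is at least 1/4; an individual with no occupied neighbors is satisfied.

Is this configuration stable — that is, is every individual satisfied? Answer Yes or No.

(0,1)@ 1/2 ✓
(0,2)% 2/3 ✓
(0,3)% 2/2 ✓
(1,1)@ 1/2 ✓
(1,2)% 2/3 ✓
(1,3)% 3/3 ✓
(2,0)@ 0/0 ✓
(2,3)% 1/2 ✓
(3,2)@ 1/2 ✓
(3,3)@ 1/2 ✓
(4,1)@ 0/1 ✗
(4,2)% 0/2 ✗
For instance (4,1) has only 0/1 same-type neighbors, below 1/4.

No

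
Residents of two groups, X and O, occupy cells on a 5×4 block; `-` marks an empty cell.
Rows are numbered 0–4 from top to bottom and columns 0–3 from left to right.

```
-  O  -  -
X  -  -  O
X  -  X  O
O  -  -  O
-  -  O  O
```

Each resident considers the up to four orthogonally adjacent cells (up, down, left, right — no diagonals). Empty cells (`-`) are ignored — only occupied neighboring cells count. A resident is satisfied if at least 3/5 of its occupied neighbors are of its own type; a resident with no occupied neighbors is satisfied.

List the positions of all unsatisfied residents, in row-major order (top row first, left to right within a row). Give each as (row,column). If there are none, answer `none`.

Row 0: (0,1)O 0/0 ✓
Row 1: (1,0)X 1/1 ✓ · (1,3)O 1/1 ✓
Row 2: (2,0)X 1/2 ✗ · (2,2)X 0/1 ✗ · (2,3)O 2/3 ✓
Row 3: (3,0)O 0/1 ✗ · (3,3)O 2/2 ✓
Row 4: (4,2)O 1/1 ✓ · (4,3)O 2/2 ✓

(2,0), (2,2), (3,0)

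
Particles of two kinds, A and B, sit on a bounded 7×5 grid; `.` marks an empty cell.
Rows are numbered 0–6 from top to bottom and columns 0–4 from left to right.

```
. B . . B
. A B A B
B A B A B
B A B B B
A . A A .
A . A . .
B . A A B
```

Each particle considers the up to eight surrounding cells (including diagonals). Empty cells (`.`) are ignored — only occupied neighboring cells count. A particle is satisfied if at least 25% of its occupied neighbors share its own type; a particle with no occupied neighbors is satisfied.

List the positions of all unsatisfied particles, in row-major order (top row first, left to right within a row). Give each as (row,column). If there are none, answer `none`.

(1,1), (1,3), (2,3), (6,0), (6,4)

(0,1)B 1/2 ✓
(0,4)B 1/2 ✓
(1,1)A 1/5 ✗
(1,2)B 2/6 ✓
(1,3)A 1/6 ✗
(1,4)B 2/4 ✓
(2,0)B 1/4 ✓
(2,1)A 2/7 ✓
(2,2)B 3/8 ✓
(2,3)A 1/8 ✗
(2,4)B 3/5 ✓
(3,0)B 1/4 ✓
(3,1)A 3/7 ✓
(3,2)B 2/7 ✓
(3,3)B 4/7 ✓
(3,4)B 2/4 ✓
(4,0)A 2/3 ✓
(4,2)A 3/5 ✓
(4,3)A 2/5 ✓
(5,0)A 1/2 ✓
(5,2)A 4/4 ✓
(6,0)B 0/1 ✗
(6,2)A 2/2 ✓
(6,3)A 2/3 ✓
(6,4)B 0/1 ✗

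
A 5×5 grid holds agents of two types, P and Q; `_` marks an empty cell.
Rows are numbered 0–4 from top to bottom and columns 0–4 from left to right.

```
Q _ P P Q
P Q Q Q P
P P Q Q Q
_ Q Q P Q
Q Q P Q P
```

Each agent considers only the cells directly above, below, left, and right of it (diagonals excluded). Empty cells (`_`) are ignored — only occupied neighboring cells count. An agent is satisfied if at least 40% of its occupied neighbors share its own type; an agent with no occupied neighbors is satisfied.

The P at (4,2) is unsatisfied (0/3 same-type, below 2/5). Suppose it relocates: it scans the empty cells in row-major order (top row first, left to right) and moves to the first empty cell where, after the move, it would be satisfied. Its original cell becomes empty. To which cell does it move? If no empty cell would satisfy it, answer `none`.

Vacating (4,2). Empty cells in order:
  (0,1): 1/3 same-type → still unsatisfied.
  (3,0): 1/3 same-type → still unsatisfied.

none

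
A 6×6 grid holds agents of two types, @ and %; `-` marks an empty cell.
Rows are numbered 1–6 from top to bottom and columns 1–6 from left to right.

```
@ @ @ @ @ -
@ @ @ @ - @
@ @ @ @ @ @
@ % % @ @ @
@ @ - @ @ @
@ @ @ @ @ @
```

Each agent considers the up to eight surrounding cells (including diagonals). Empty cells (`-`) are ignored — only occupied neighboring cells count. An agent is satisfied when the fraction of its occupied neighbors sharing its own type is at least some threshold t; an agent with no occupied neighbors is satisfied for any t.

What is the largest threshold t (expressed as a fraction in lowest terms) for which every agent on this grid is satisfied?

Row 1: (1,1)@ 3/3 · (1,2)@ 5/5 · (1,3)@ 5/5 · (1,4)@ 4/4 · (1,5)@ 3/3
Row 2: (2,1)@ 5/5 · (2,2)@ 8/8 · (2,3)@ 8/8 · (2,4)@ 7/7 · (2,6)@ 3/3
Row 3: (3,1)@ 4/5 · (3,2)@ 6/8 · (3,3)@ 6/8 · (3,4)@ 6/7 · (3,5)@ 7/7 · (3,6)@ 4/4
Row 4: (4,1)@ 4/5 · (4,2)% 1/7 · (4,3)% 1/7 · (4,4)@ 6/7 · (4,5)@ 8/8 · (4,6)@ 5/5
Row 5: (5,1)@ 4/5 · (5,2)@ 5/7 · (5,4)@ 6/7 · (5,5)@ 8/8 · (5,6)@ 5/5
Row 6: (6,1)@ 3/3 · (6,2)@ 4/4 · (6,3)@ 4/4 · (6,4)@ 4/4 · (6,5)@ 5/5 · (6,6)@ 3/3
The smallest same-type fraction is 1/7 at (4,2), which reduces to 1/7. Any threshold above that leaves this agent unsatisfied.

1/7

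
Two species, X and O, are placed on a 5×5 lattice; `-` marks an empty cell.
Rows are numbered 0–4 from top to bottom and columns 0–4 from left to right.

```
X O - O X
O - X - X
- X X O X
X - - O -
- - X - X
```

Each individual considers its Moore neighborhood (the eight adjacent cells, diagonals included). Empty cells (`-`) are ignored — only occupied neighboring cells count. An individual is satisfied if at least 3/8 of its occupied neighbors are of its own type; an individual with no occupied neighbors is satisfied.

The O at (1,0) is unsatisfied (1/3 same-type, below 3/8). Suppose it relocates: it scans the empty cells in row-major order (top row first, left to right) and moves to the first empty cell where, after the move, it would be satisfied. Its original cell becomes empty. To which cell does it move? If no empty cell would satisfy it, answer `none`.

(0,2)

Vacating (1,0). Empty cells in order:
  (0,2): 2/3 same-type → satisfied — stop here.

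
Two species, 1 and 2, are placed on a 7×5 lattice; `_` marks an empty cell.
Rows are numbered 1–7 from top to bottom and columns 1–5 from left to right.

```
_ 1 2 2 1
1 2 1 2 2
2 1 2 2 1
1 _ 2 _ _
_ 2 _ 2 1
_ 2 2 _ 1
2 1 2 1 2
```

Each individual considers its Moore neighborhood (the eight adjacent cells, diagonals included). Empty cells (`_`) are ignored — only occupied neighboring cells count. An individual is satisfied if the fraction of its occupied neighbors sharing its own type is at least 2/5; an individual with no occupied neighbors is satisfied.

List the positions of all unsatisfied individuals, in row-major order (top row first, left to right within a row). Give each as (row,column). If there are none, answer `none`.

(1,5), (2,3), (3,1), (3,5), (4,1), (7,2), (7,4), (7,5)

Row 1: (1,2)1 2/4 satisfied · (1,3)2 3/5 satisfied · (1,4)2 3/5 satisfied · (1,5)1 0/3 not
Row 2: (2,1)1 2/4 satisfied · (2,2)2 3/7 satisfied · (2,3)1 2/8 not · (2,4)2 5/8 satisfied · (2,5)2 3/5 satisfied
Row 3: (3,1)2 1/4 not · (3,2)1 3/7 satisfied · (3,3)2 4/6 satisfied · (3,4)2 4/6 satisfied · (3,5)1 0/3 not
Row 4: (4,1)1 1/3 not · (4,3)2 4/5 satisfied
Row 5: (5,2)2 3/4 satisfied · (5,4)2 2/4 satisfied · (5,5)1 1/2 satisfied
Row 6: (6,2)2 4/5 satisfied · (6,3)2 4/6 satisfied · (6,5)1 2/4 satisfied
Row 7: (7,1)2 1/2 satisfied · (7,2)1 0/4 not · (7,3)2 2/4 satisfied · (7,4)1 1/4 not · (7,5)2 0/2 not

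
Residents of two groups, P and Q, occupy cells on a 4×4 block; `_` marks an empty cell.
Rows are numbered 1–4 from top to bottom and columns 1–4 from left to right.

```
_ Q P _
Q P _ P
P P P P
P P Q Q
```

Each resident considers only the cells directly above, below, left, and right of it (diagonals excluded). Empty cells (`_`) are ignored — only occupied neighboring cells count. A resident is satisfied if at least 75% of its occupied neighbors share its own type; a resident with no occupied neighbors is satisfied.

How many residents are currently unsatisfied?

10

Row 1: (1,2)Q 0/2 ✗ · (1,3)P 0/1 ✗
Row 2: (2,1)Q 0/2 ✗ · (2,2)P 1/3 ✗ · (2,4)P 1/1 ✓
Row 3: (3,1)P 2/3 ✗ · (3,2)P 4/4 ✓ · (3,3)P 2/3 ✗ · (3,4)P 2/3 ✗
Row 4: (4,1)P 2/2 ✓ · (4,2)P 2/3 ✗ · (4,3)Q 1/3 ✗ · (4,4)Q 1/2 ✗
Unsatisfied: (1,2), (1,3), (2,1), (2,2), (3,1), (3,3), (3,4), (4,2), (4,3), (4,4) — 10 in total.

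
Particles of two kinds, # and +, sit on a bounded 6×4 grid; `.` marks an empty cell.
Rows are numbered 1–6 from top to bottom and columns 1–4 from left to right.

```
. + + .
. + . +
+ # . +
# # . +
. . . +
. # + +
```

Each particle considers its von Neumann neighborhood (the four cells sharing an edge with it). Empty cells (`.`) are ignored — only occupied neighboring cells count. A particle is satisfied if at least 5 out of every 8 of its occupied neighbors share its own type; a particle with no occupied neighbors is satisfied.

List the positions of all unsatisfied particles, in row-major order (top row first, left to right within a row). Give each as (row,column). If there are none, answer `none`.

(2,2), (3,1), (3,2), (4,1), (6,2), (6,3)

Row 1: (1,2)+ 2/2 ✓ · (1,3)+ 1/1 ✓
Row 2: (2,2)+ 1/2 ✗ · (2,4)+ 1/1 ✓
Row 3: (3,1)+ 0/2 ✗ · (3,2)# 1/3 ✗ · (3,4)+ 2/2 ✓
Row 4: (4,1)# 1/2 ✗ · (4,2)# 2/2 ✓ · (4,4)+ 2/2 ✓
Row 5: (5,4)+ 2/2 ✓
Row 6: (6,2)# 0/1 ✗ · (6,3)+ 1/2 ✗ · (6,4)+ 2/2 ✓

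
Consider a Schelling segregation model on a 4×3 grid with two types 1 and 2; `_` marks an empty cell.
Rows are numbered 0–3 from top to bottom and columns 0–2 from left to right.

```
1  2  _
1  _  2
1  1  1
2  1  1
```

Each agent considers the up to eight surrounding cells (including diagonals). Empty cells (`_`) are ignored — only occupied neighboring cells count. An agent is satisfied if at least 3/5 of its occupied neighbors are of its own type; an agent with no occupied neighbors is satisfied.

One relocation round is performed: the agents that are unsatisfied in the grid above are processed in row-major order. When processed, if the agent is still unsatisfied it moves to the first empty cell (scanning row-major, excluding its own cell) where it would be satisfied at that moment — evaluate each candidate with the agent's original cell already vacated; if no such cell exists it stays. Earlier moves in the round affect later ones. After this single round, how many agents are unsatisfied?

3

Initially unsatisfied (in order): (0,0), (0,1), (1,2), (3,0).
  (0,0) → (1,1).
  (0,1): no empty cell satisfies it; stays.
  (1,2): no empty cell satisfies it; stays.
  (3,0) → (0,2).
Resulting grid:
_ 2 2
1 1 2
1 1 1
_ 1 1
Unsatisfied now: (0,1), (1,1), (1,2).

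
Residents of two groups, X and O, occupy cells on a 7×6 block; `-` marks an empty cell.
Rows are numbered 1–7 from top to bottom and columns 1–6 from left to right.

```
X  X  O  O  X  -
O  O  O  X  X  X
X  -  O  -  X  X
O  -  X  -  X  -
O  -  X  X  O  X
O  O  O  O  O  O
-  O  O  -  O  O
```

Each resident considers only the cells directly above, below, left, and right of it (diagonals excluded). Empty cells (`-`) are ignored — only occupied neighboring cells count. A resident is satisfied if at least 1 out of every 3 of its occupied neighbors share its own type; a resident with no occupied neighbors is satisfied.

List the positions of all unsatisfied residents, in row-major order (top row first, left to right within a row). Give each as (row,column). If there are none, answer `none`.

(3,1), (5,5), (5,6)

(1,1)X 1/2 ✓
(1,2)X 1/3 ✓
(1,3)O 2/3 ✓
(1,4)O 1/3 ✓
(1,5)X 1/2 ✓
(2,1)O 1/3 ✓
(2,2)O 2/3 ✓
(2,3)O 3/4 ✓
(2,4)X 1/3 ✓
(2,5)X 4/4 ✓
(2,6)X 2/2 ✓
(3,1)X 0/2 ✗
(3,3)O 1/2 ✓
(3,5)X 3/3 ✓
(3,6)X 2/2 ✓
(4,1)O 1/2 ✓
(4,3)X 1/2 ✓
(4,5)X 1/2 ✓
(5,1)O 2/2 ✓
(5,3)X 2/3 ✓
(5,4)X 1/3 ✓
(5,5)O 1/4 ✗
(5,6)X 0/2 ✗
(6,1)O 2/2 ✓
(6,2)O 3/3 ✓
(6,3)O 3/4 ✓
(6,4)O 2/3 ✓
(6,5)O 4/4 ✓
(6,6)O 2/3 ✓
(7,2)O 2/2 ✓
(7,3)O 2/2 ✓
(7,5)O 2/2 ✓
(7,6)O 2/2 ✓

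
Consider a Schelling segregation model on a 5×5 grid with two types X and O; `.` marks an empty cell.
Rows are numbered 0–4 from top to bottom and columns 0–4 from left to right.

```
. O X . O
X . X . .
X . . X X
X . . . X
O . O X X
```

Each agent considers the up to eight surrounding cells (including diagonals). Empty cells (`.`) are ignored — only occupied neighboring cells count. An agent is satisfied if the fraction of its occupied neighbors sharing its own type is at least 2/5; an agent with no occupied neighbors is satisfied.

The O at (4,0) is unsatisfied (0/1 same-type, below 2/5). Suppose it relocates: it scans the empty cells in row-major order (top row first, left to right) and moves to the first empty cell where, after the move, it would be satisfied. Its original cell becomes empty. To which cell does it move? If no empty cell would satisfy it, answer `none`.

Vacating (4,0). Empty cells in order:
  (0,0): 1/2 same-type → satisfied — stop here.

(0,0)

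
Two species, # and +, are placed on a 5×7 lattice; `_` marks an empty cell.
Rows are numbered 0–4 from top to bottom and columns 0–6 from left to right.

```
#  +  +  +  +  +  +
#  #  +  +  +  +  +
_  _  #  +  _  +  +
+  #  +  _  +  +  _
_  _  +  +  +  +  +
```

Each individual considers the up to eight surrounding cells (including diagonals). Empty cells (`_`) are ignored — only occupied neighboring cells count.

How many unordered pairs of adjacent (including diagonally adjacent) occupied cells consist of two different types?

Scan each occupied cell's neighbors to the right and below (and the two forward diagonals) so each pair is counted once.
Row 0: #(0,0)–+(0,1)≠ #(0,0)–#(1,0)= #(0,0)–#(1,1)= +(0,1)–+(0,2)= +(0,1)–#(1,1)≠ +(0,1)–+(1,2)= +(0,1)–#(1,0)≠ +(0,2)–+(0,3)= +(0,2)–+(1,2)= +(0,2)–+(1,3)= +(0,2)–#(1,1)≠ +(0,3)–+(0,4)= +(0,3)–+(1,3)= +(0,3)–+(1,4)= +(0,3)–+(1,2)= +(0,4)–+(0,5)= +(0,4)–+(1,4)= +(0,4)–+(1,5)= +(0,4)–+(1,3)= +(0,5)–+(0,6)= +(0,5)–+(1,5)= +(0,5)–+(1,6)= +(0,5)–+(1,4)= +(0,6)–+(1,6)= +(0,6)–+(1,5)=  → 4/25 unlike.
Row 1: #(1,0)–#(1,1)= #(1,1)–+(1,2)≠ #(1,1)–#(2,2)= +(1,2)–+(1,3)= +(1,2)–#(2,2)≠ +(1,2)–+(2,3)= +(1,3)–+(1,4)= +(1,3)–+(2,3)= +(1,3)–#(2,2)≠ +(1,4)–+(1,5)= +(1,4)–+(2,5)= +(1,4)–+(2,3)= +(1,5)–+(1,6)= +(1,5)–+(2,5)= +(1,5)–+(2,6)= +(1,6)–+(2,6)= +(1,6)–+(2,5)=  → 3/17 unlike.
Row 2: #(2,2)–+(2,3)≠ #(2,2)–+(3,2)≠ #(2,2)–#(3,1)= +(2,3)–+(3,4)= +(2,3)–+(3,2)= +(2,5)–+(2,6)= +(2,5)–+(3,5)= +(2,5)–+(3,4)= +(2,6)–+(3,5)=  → 2/9 unlike.
Row 3: +(3,0)–#(3,1)≠ #(3,1)–+(3,2)≠ #(3,1)–+(4,2)≠ +(3,2)–+(4,2)= +(3,2)–+(4,3)= +(3,4)–+(3,5)= +(3,4)–+(4,4)= +(3,4)–+(4,5)= +(3,4)–+(4,3)= +(3,5)–+(4,5)= +(3,5)–+(4,6)= +(3,5)–+(4,4)=  → 3/12 unlike.
Row 4: +(4,2)–+(4,3)= +(4,3)–+(4,4)= +(4,4)–+(4,5)= +(4,5)–+(4,6)=  → 0/4 unlike.
Total adjacent occupied pairs: 67; unlike-type pairs: 12.

12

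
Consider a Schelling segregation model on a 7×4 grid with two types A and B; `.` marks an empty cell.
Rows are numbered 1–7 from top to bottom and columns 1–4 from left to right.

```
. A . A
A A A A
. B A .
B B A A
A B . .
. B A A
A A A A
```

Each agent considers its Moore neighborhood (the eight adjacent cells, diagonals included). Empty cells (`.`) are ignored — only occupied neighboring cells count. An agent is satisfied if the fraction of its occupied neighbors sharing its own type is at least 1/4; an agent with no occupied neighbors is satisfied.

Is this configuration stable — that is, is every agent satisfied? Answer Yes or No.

(1,2)A 3/3 ok
(1,4)A 2/2 ok
(2,1)A 2/3 ok
(2,2)A 4/5 ok
(2,3)A 5/6 ok
(2,4)A 3/3 ok
(3,2)B 2/7 ok
(3,3)A 5/7 ok
(4,1)B 3/4 ok
(4,2)B 3/6 ok
(4,3)A 2/5 ok
(4,4)A 2/2 ok
(5,1)A 0/4 unhappy
(5,2)B 3/6 ok
(6,2)B 1/6 unhappy
(6,3)A 4/6 ok
(6,4)A 3/3 ok
(7,1)A 1/2 ok
(7,2)A 3/4 ok
(7,3)A 4/5 ok
(7,4)A 3/3 ok
For instance (5,1) has only 0/4 same-type neighbors, below 1/4.

No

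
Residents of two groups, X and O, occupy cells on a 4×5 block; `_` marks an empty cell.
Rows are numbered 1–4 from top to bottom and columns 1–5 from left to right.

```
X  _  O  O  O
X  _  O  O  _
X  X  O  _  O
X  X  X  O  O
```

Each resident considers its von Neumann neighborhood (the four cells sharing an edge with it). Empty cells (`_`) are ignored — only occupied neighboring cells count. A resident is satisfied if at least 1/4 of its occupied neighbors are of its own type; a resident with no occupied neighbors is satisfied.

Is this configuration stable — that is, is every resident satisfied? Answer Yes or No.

Yes

(1,1)X 1/1 satisfied
(1,3)O 2/2 satisfied
(1,4)O 3/3 satisfied
(1,5)O 1/1 satisfied
(2,1)X 2/2 satisfied
(2,3)O 3/3 satisfied
(2,4)O 2/2 satisfied
(3,1)X 3/3 satisfied
(3,2)X 2/3 satisfied
(3,3)O 1/3 satisfied
(3,5)O 1/1 satisfied
(4,1)X 2/2 satisfied
(4,2)X 3/3 satisfied
(4,3)X 1/3 satisfied
(4,4)O 1/2 satisfied
(4,5)O 2/2 satisfied
All meet the threshold, so the configuration is stable.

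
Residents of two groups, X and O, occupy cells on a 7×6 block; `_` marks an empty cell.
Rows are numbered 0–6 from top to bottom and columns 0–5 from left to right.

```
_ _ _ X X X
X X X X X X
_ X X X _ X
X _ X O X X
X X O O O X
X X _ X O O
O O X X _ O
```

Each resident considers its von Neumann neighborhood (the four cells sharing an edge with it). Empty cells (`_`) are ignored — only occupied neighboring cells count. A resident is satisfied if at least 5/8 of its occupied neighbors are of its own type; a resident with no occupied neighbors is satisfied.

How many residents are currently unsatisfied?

(0,3)X 2/2 ✓
(0,4)X 3/3 ✓
(0,5)X 2/2 ✓
(1,0)X 1/1 ✓
(1,1)X 3/3 ✓
(1,2)X 3/3 ✓
(1,3)X 4/4 ✓
(1,4)X 3/3 ✓
(1,5)X 3/3 ✓
(2,1)X 2/2 ✓
(2,2)X 4/4 ✓
(2,3)X 2/3 ✓
(2,5)X 2/2 ✓
(3,0)X 1/1 ✓
(3,2)X 1/3 ✗
(3,3)O 1/4 ✗
(3,4)X 1/3 ✗
(3,5)X 3/3 ✓
(4,0)X 3/3 ✓
(4,1)X 2/3 ✓
(4,2)O 1/3 ✗
(4,3)O 3/4 ✓
(4,4)O 2/4 ✗
(4,5)X 1/3 ✗
(5,0)X 2/3 ✓
(5,1)X 2/3 ✓
(5,3)X 1/3 ✗
(5,4)O 2/3 ✓
(5,5)O 2/3 ✓
(6,0)O 1/2 ✗
(6,1)O 1/3 ✗
(6,2)X 1/2 ✗
(6,3)X 2/2 ✓
(6,5)O 1/1 ✓
Unsatisfied: (3,2), (3,3), (3,4), (4,2), (4,4), (4,5), (5,3), (6,0), (6,1), (6,2) — 10 in total.

10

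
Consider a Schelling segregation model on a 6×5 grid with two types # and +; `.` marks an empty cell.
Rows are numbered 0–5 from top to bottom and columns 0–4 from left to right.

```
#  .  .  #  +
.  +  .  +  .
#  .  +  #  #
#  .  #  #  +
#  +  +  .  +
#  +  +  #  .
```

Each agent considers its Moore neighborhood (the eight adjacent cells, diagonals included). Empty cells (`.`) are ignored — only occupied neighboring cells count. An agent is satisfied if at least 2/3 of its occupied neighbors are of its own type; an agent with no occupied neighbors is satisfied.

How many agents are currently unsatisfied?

(0,0)# 0/1 ✗
(0,3)# 0/2 ✗
(0,4)+ 1/2 ✗
(1,1)+ 1/3 ✗
(1,3)+ 2/5 ✗
(2,0)# 1/2 ✗
(2,2)+ 2/5 ✗
(2,3)# 3/6 ✗
(2,4)# 2/4 ✗
(3,0)# 2/3 ✓
(3,2)# 2/5 ✗
(3,3)# 3/7 ✗
(3,4)+ 1/4 ✗
(4,0)# 2/4 ✗
(4,1)+ 3/7 ✗
(4,2)+ 3/6 ✗
(4,4)+ 1/3 ✗
(5,0)# 1/3 ✗
(5,1)+ 3/5 ✗
(5,2)+ 3/4 ✓
(5,3)# 0/3 ✗
Unsatisfied: (0,0), (0,3), (0,4), (1,1), (1,3), (2,0), (2,2), (2,3), (2,4), (3,2), (3,3), (3,4), (4,0), (4,1), (4,2), (4,4), (5,0), (5,1), (5,3) — 19 in total.

19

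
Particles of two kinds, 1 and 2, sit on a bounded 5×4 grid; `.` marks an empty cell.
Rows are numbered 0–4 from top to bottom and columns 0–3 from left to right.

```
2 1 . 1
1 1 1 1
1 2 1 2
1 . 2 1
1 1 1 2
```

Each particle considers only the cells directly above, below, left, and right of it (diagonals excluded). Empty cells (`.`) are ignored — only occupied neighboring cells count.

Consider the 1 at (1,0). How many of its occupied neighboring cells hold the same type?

2

Occupied neighbors of (1,0): (0,0)=2, (2,0)=1, (1,1)=1.
Same type (1): 2 of 3.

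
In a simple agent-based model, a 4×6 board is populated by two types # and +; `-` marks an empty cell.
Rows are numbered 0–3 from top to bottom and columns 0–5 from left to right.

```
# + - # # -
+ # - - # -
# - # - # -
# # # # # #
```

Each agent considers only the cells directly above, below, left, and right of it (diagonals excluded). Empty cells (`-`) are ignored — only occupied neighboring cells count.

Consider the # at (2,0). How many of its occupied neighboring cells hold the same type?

Occupied neighbors of (2,0): (1,0)=+, (3,0)=#.
Same type (#): 1 of 2.

1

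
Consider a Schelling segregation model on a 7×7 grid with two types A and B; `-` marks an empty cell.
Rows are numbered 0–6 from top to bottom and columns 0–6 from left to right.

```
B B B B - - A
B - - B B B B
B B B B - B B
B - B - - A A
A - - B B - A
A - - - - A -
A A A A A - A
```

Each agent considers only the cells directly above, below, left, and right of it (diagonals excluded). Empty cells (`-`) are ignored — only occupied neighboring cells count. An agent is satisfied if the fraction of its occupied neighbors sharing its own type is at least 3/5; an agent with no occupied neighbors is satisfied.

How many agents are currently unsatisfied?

4

(0,0)B 2/2 ✓
(0,1)B 2/2 ✓
(0,2)B 2/2 ✓
(0,3)B 2/2 ✓
(0,6)A 0/1 ✗
(1,0)B 2/2 ✓
(1,3)B 3/3 ✓
(1,4)B 2/2 ✓
(1,5)B 3/3 ✓
(1,6)B 2/3 ✓
(2,0)B 3/3 ✓
(2,1)B 2/2 ✓
(2,2)B 3/3 ✓
(2,3)B 2/2 ✓
(2,5)B 2/3 ✓
(2,6)B 2/3 ✓
(3,0)B 1/2 ✗
(3,2)B 1/1 ✓
(3,5)A 1/2 ✗
(3,6)A 2/3 ✓
(4,0)A 1/2 ✗
(4,3)B 1/1 ✓
(4,4)B 1/1 ✓
(4,6)A 1/1 ✓
(5,0)A 2/2 ✓
(5,5)A 0/0 ✓
(6,0)A 2/2 ✓
(6,1)A 2/2 ✓
(6,2)A 2/2 ✓
(6,3)A 2/2 ✓
(6,4)A 1/1 ✓
(6,6)A 0/0 ✓
Unsatisfied: (0,6), (3,0), (3,5), (4,0) — 4 in total.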